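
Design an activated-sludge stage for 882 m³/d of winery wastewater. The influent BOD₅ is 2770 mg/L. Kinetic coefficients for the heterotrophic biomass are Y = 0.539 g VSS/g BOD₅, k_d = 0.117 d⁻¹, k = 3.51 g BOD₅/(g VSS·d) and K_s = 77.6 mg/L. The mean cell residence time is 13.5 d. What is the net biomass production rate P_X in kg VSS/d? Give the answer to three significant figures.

P_X ≈ 509 kg VSS/d

Effluent substrate depends only on kinetics and SRT: S = K_s(1 + k_d θ_c) / [θ_c(Yk − k_d) − 1] = 77.6 × (1 + 0.117 × 13.5) / [13.5 × (0.539 × 3.51 − 0.117) − 1] = 200.2 / 22.96 = 8.718 mg/L.
Correct the yield for decay: Y_obs = Y/(1 + k_d θ_c) = 0.539 / (1 + 0.117 × 13.5) = 0.539 / 2.580 = 0.2090.
Q·(S₀ − S) = 882 × (2770 − 8.72) × 10⁻³ = 2435 kg/d removed.
Net biomass production P_X = Y_obs × Q·(S₀ − S) = 0.2090 × 2435 = 508.9 kg VSS/d.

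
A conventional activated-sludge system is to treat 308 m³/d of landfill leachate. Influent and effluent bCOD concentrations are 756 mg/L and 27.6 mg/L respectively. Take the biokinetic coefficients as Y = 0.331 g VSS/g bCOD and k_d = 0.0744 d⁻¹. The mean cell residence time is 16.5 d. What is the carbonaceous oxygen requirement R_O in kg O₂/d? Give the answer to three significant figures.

The observed yield is Y_obs = Y/(1 + k_d·θ_c) = 0.331 / (1 + 0.0744 × 16.5) = 0.331 / 2.228 = 0.1486 g VSS per g bCOD removed.
Mass of bCOD removed per day: Q(S₀ − S) = 308 × 728.4 g/m³ = 224.3 kg/d.
Net sludge production P_X = 0.1486 × 224.3 = 33.34 kg VSS/d.
Carbonaceous O₂ demand = substrate oxidised − cell-mass equivalent = 224.3 − 1.42 × 33.34 = 177.0 kg O₂/d.

R_O ≈ 177 kg O₂/d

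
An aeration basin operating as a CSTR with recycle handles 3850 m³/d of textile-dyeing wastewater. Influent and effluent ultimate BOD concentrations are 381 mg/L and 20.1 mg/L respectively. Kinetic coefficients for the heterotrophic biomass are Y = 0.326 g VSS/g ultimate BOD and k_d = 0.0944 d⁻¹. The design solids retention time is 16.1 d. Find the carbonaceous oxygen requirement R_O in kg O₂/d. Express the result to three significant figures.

The observed yield is Y_obs = Y/(1 + k_d·θ_c) = 0.326 / (1 + 0.0944 × 16.1) = 0.326 / 2.520 = 0.1294 g VSS per g ultimate BOD removed.
Q·(S₀ − S) = 3850 × (381 − 20.1) × 10⁻³ = 1389 kg/d removed.
Biomass synthesised: P_X = Y_obs × 1389 = 179.8 kg VSS/d.
R_O = Q·ΔS − 1.42 P_X = 1389 − 255.3 = 1134 kg O₂/d.

R_O ≈ 1130 kg O₂/d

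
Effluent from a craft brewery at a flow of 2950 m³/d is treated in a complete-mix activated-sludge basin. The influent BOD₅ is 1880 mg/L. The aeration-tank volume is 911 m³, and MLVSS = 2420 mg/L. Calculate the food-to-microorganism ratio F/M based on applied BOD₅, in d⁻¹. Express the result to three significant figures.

Food-to-microorganism ratio F/M = Q S₀ / (V X) = 2950 × 1880 / (911.0 × 2420) = 2.516 d⁻¹.

F/M ≈ 2.52 d⁻¹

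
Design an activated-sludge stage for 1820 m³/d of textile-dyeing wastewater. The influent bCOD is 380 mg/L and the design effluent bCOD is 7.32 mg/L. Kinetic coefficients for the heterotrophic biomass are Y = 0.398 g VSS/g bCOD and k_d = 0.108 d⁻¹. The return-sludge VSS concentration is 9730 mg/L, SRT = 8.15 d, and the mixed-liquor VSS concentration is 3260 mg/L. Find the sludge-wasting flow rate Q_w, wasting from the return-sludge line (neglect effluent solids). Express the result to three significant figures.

Steady-state biomass mass balance: V·X·(1 + k_d·θ_c) = Y·Q·(S₀ − S)·θ_c, so V = 0.398 × 1820 × (380 − 7.32) × 8.15 / [3260 × (1 + 0.108 × 8.15)] = 2.2×10^6 / 6129 = 358.9 m³.
Q_w = (V·X)/(θ_c X_r) = 358.9 × 3260 / (8.15 × 9730) = 14.76 m³/d.

Q_w ≈ 14.8 m³/d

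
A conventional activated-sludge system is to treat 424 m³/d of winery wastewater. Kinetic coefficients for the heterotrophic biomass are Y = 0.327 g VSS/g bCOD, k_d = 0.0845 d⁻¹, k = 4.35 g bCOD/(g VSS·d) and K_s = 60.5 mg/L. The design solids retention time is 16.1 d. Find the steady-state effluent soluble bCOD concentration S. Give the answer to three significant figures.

Effluent substrate depends only on kinetics and SRT: S = K_s(1 + k_d θ_c) / [θ_c(Yk − k_d) − 1] = 60.5 × (1 + 0.0845 × 16.1) / [16.1 × (0.327 × 4.35 − 0.0845) − 1] = 142.8 / 20.54 = 6.952 mg/L.

S ≈ 6.95 mg/L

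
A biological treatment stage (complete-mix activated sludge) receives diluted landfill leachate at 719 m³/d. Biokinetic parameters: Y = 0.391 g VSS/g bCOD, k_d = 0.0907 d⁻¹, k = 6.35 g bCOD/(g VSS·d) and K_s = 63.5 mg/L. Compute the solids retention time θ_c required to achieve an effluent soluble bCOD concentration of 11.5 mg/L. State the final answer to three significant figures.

At the target effluent, Y k S/(K_s+S) = 0.391×6.35×11.5/75.00 = 0.3807 d⁻¹.
1/θ_c = 0.3807 − 0.0907 = 0.2900 d⁻¹, so θ_c = 3.448 d.

θ_c ≈ 3.45 d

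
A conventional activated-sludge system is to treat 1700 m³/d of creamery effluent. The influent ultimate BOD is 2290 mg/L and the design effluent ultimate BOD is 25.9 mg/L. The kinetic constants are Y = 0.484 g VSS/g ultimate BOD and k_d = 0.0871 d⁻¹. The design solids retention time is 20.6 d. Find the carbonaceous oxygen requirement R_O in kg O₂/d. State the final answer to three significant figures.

Correct the yield for decay: Y_obs = Y/(1 + k_d θ_c) = 0.484 / (1 + 0.0871 × 20.6) = 0.484 / 2.794 = 0.1732.
ΔS = 2290 − 25.9 = 2264 mg/L, so the substrate removal rate is 1700 × 2264/1000 = 3849 kg ultimate BOD/d.
P_X = Y_obs·Q·(S₀ − S) = 0.1732 × 3849 = 666.7 kg VSS/d.
R_O = Q·(S₀ − S) − 1.42·P_X = 3849 − 1.42 × 666.7 = 2902 kg O₂/d.

R_O ≈ 2900 kg O₂/d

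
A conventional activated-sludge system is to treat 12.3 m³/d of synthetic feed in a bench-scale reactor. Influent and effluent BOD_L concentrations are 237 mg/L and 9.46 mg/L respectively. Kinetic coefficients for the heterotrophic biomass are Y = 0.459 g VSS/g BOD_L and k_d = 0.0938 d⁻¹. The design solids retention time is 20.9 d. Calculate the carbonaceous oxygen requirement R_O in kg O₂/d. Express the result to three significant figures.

R_O ≈ 2.18 kg O₂/d

Observed yield with endogenous decay: Y_obs = Y / (1 + k_d·θ_c) = 0.459 / (1 + 0.0938 × 20.9) = 0.459 / 2.960 = 0.1550 g VSS/g BOD_L.
ΔS = 237 − 9.46 = 227.5 mg/L, so the substrate removal rate is 12.3 × 227.5/1000 = 2.799 kg BOD_L/d.
Net sludge production P_X = 0.1550 × 2.799 = 0.4339 kg VSS/d.
Carbonaceous O₂ demand = substrate oxidised − cell-mass equivalent = 2.799 − 1.42 × 0.4339 = 2.183 kg O₂/d.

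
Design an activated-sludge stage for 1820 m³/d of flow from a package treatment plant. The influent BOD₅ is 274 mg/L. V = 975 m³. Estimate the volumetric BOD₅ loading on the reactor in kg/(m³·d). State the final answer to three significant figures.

L_v ≈ 0.511 kg BOD₅/(m³·d)

L_v = Q S₀ / V = 1820 × 274 × 10⁻³ / 975.0 = 0.5115 kg/(m³·d).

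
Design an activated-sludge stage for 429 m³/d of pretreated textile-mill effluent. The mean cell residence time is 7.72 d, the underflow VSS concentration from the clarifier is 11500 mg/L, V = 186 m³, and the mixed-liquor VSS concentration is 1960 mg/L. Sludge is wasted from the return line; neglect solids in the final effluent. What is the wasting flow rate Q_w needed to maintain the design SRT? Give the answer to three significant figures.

Q_w = (V·X)/(θ_c X_r) = 186.0 × 1960 / (7.72 × 11500) = 4.106 m³/d.

Q_w ≈ 4.11 m³/d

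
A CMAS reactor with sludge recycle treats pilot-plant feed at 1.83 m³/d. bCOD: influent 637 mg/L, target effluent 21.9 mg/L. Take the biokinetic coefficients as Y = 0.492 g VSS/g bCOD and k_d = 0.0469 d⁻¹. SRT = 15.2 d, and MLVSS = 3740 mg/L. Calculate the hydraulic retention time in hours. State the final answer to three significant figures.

τ ≈ 17.2 h

Steady-state biomass mass balance: V·X·(1 + k_d·θ_c) = Y·Q·(S₀ − S)·θ_c, so V = 0.492 × 1.83 × (637 − 21.9) × 15.2 / [3740 × (1 + 0.0469 × 15.2)] = 8.42×10^3 / 6406 = 1.314 m³.
HRT = V/Q = 1.314 m³ / 1.83 m³·d⁻¹ = 0.7181 d × 24 = 17.23 h.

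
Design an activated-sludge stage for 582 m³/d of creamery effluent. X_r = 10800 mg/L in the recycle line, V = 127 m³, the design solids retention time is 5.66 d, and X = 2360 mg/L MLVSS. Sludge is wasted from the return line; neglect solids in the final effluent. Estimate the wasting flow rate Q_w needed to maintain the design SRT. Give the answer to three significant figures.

Q_w = (V·X)/(θ_c X_r) = 127.0 × 2360 / (5.66 × 10800) = 4.903 m³/d.

Q_w ≈ 4.90 m³/d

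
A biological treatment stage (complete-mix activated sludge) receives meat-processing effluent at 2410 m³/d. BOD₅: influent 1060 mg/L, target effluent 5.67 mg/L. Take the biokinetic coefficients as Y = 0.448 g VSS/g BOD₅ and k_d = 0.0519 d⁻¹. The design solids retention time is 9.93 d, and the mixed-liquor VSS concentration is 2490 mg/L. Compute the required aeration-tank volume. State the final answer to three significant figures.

V ≈ 3000 m³

Steady-state biomass mass balance: V·X·(1 + k_d·θ_c) = Y·Q·(S₀ − S)·θ_c, so V = 0.448 × 2410 × (1060 − 5.67) × 9.93 / [2490 × (1 + 0.0519 × 9.93)] = 1.13×10^7 / 3773 = 2996 m³.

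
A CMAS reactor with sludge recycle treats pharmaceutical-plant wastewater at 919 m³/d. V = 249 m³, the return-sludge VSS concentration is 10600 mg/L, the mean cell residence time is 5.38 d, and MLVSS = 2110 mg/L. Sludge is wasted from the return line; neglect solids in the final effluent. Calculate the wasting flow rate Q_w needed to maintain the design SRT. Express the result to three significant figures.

Q_w ≈ 9.21 m³/d

θ_c = V·X/(Q_w·X_r) when wasting from the recycle, so Q_w = V·X/(θ_c·X_r) = 249.0 × 2110 / (5.38 × 10600) = 9.213 m³/d.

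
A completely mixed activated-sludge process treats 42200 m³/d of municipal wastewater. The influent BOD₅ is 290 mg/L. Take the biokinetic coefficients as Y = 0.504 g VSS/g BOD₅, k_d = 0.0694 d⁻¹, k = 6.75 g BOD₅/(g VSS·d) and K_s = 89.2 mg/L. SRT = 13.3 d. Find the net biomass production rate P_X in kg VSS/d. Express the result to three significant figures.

P_X ≈ 3160 kg VSS/d

For a completely mixed reactor with recycle the Lawrence–McCarty relation gives S = K_s·(1 + k_d·θ_c) / [θ_c·(Y·k − k_d) − 1] = 89.2 × (1 + 0.0694 × 13.3) / [13.3 × (0.504 × 6.75 − 0.0694) − 1] = 171.5 / 43.32 = 3.959 mg/L.
Observed yield with endogenous decay: Y_obs = Y / (1 + k_d·θ_c) = 0.504 / (1 + 0.0694 × 13.3) = 0.504 / 1.923 = 0.2621 g VSS/g BOD₅.
ΔS = 290 − 3.96 = 286.0 mg/L, so the substrate removal rate is 42200 × 286.0/1000 = 12071 kg BOD₅/d.
Biomass produced: P_X = Y_obs·Q·ΔS = 0.2621 × 12071 ≈ 3164 kg VSS/d.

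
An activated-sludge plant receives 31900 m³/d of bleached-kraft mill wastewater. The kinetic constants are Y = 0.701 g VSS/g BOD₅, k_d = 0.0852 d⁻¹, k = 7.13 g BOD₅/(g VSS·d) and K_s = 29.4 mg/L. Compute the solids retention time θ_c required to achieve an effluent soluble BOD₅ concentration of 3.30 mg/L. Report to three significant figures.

θ_c ≈ 2.39 d

Specific growth rate at S = 3.30 mg/L: μ = YkS/(K_s+S) = 0.701·7.13·3.30/(29.4+3.30) = 0.5044 d⁻¹.
θ_c = 1/(μ − k_d) = 1/(0.5044 − 0.0852) = 1/0.4192 = 2.386 d.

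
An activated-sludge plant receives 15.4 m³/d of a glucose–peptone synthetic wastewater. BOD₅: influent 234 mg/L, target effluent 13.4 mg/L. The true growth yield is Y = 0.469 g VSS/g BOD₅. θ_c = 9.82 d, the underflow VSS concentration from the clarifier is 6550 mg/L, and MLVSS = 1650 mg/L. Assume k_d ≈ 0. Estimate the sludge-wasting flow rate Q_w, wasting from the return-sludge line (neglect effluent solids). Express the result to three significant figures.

V·X = Y·Q·ΔS·θ_c gives V = 0.469 × 15.4 × (234 − 13.4) × 9.82 / 1650 = 9.483 m³.
θ_c = V·X/(Q_w·X_r) when wasting from the recycle, so Q_w = V·X/(θ_c·X_r) = 9.483 × 1650 / (9.82 × 6550) = 0.2433 m³/d.

Q_w ≈ 0.243 m³/d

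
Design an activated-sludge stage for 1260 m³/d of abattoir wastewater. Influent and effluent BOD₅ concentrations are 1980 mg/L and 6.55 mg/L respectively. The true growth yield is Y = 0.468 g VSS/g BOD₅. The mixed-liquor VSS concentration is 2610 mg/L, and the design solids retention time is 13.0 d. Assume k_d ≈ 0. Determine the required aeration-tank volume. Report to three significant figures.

V·X = Y·Q·ΔS·θ_c gives V = 0.468 × 1260 × (1980 − 6.55) × 13.0 / 2610 = 5796 m³.

V ≈ 5800 m³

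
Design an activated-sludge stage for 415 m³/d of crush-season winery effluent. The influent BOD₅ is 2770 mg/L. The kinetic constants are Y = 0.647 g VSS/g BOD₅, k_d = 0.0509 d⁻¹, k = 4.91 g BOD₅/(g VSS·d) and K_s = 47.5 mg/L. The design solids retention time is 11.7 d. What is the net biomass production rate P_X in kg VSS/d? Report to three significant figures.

P_X ≈ 466 kg VSS/d

For a completely mixed reactor with recycle the Lawrence–McCarty relation gives S = K_s·(1 + k_d·θ_c) / [θ_c·(Y·k − k_d) − 1] = 47.5 × (1 + 0.0509 × 11.7) / [11.7 × (0.647 × 4.91 − 0.0509) − 1] = 75.79 / 35.57 = 2.131 mg/L.
Observed yield with endogenous decay: Y_obs = Y / (1 + k_d·θ_c) = 0.647 / (1 + 0.0509 × 11.7) = 0.647 / 1.596 = 0.4055 g VSS/g BOD₅.
ΔS = 2770 − 2.13 = 2768 mg/L, so the substrate removal rate is 415 × 2768/1000 = 1149 kg BOD₅/d.
P_X = Y_obs · Q(S₀ − S) = 0.4055 × 1149 = 465.8 kg VSS/d.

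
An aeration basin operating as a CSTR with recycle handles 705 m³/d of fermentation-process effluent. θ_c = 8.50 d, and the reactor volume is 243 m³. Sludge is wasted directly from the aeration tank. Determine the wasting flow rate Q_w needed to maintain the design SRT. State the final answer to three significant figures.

Wasting from the aeration tank: Q_w = V / θ_c = 243.0 / 8.50 = 28.59 m³/d.

Q_w ≈ 28.6 m³/d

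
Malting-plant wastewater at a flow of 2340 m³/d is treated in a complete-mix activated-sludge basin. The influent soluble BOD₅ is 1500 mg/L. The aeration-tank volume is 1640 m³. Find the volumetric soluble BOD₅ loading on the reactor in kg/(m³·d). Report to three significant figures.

Applied soluble BOD₅ load per unit volume = Q·S₀/V = (2340 × 1500/1000)/1640 = 2.140 kg soluble BOD₅·m⁻³·d⁻¹.

L_v ≈ 2.14 kg soluble BOD₅/(m³·d)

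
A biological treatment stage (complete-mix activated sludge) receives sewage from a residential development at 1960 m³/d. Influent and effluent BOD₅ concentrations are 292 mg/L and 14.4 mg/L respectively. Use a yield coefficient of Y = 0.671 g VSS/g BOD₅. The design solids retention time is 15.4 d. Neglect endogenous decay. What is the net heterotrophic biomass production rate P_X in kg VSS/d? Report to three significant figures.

P_X ≈ 365 kg VSS/d

No decay correction is needed, so Y_obs = Y = 0.671.
ΔS = 292 − 14.4 = 277.6 mg/L, so the substrate removal rate is 1960 × 277.6/1000 = 544.1 kg BOD₅/d.
P_X = Y_obs · Q(S₀ − S) = 0.6710 × 544.1 = 365.1 kg VSS/d.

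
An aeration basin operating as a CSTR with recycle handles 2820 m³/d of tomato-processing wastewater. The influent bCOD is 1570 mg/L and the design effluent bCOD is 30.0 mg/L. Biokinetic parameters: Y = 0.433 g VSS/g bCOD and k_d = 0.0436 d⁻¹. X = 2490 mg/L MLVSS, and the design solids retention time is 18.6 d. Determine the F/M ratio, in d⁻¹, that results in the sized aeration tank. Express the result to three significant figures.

Steady-state biomass mass balance: V·X·(1 + k_d·θ_c) = Y·Q·(S₀ − S)·θ_c, so V = 0.433 × 2820 × (1570 − 30.0) × 18.6 / [2490 × (1 + 0.0436 × 18.6)] = 3.5×10^7 / 4509 = 7756 m³.
F/M = applied load / biomass = Q·S₀/(V·X) = 2820 × 1570 / (7756 × 2490) = 0.2292 d⁻¹.

F/M ≈ 0.229 d⁻¹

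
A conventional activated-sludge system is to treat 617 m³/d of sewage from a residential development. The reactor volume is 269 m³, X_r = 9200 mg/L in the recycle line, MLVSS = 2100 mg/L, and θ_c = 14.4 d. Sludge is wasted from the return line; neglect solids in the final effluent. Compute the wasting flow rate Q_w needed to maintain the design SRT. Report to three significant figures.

θ_c = V·X/(Q_w·X_r) when wasting from the recycle, so Q_w = V·X/(θ_c·X_r) = 269.0 × 2100 / (14.4 × 9200) = 4.264 m³/d.

Q_w ≈ 4.26 m³/d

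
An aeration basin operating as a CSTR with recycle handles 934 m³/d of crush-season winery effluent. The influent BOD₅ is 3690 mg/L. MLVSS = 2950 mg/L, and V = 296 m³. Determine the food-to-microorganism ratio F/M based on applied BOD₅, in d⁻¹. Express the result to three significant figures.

Food-to-microorganism ratio F/M = Q S₀ / (V X) = 934 × 3690 / (296.0 × 2950) = 3.947 d⁻¹.

F/M ≈ 3.95 d⁻¹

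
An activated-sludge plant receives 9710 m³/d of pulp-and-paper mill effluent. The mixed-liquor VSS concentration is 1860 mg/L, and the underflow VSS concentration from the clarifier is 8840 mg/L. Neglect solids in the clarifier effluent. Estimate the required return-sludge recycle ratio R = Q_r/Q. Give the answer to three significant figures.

R ≈ 0.266

Mass balance around the secondary clarifier (neglecting effluent solids): R = X / (X_r − X) = 1860 / (8840 − 1860) = 0.2665.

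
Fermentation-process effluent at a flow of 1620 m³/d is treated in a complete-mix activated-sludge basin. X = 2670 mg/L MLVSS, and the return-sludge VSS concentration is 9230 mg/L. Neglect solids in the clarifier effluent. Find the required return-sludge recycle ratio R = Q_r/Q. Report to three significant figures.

R ≈ 0.407

Solids balance on the clarifier gives (1+R)X = R·X_r, so R = X/(X_r − X) = 2670 / (9230 − 2670) = 0.4070.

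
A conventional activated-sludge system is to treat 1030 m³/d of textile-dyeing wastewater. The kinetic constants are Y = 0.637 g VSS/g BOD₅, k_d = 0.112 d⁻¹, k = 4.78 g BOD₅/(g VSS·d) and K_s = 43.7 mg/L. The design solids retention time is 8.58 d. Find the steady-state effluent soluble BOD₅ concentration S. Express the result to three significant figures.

From the Monod/SRT balance for a CMAS, S = K_s·(1+k_d θ_c)/[θ_c·(Y k − k_d) − 1] = 43.7 × (1 + 0.112 × 8.58) / [8.58 × (0.637 × 4.78 − 0.112) − 1] = 85.69 / 24.16 = 3.546 mg/L.

S ≈ 3.55 mg/L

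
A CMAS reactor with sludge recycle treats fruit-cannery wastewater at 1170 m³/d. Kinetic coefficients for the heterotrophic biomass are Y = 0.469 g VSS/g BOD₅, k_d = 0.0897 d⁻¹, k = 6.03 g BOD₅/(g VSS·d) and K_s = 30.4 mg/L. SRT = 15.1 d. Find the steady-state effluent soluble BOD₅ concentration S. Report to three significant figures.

S ≈ 1.77 mg/L

From the Monod/SRT balance for a CMAS, S = K_s·(1+k_d θ_c)/[θ_c·(Y k − k_d) − 1] = 30.4 × (1 + 0.0897 × 15.1) / [15.1 × (0.469 × 6.03 − 0.0897) − 1] = 71.58 / 40.35 = 1.774 mg/L.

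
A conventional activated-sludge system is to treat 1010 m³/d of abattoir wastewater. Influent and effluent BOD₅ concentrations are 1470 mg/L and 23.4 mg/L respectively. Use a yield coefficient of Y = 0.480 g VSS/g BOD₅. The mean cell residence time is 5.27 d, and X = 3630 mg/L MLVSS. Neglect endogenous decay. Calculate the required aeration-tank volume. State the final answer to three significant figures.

V ≈ 1020 m³

Biomass mass balance (decay neglected): V·X = Y·Q·(S₀ − S)·θ_c, so V = 0.480 × 1010 × (1470 − 23.4) × 5.27 / 3630 = 1018 m³.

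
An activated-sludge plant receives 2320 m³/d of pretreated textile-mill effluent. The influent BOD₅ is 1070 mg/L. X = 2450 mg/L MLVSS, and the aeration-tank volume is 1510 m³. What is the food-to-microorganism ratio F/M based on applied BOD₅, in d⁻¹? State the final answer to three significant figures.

F/M = applied load / biomass = Q·S₀/(V·X) = 2320 × 1070 / (1510 × 2450) = 0.6710 d⁻¹.

F/M ≈ 0.671 d⁻¹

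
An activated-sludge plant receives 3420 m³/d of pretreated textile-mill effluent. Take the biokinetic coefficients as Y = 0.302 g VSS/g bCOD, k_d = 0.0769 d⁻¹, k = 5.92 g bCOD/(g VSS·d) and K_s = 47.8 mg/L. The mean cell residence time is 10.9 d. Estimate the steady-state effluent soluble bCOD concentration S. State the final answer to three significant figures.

Effluent substrate depends only on kinetics and SRT: S = K_s(1 + k_d θ_c) / [θ_c(Yk − k_d) − 1] = 47.8 × (1 + 0.0769 × 10.9) / [10.9 × (0.302 × 5.92 − 0.0769) − 1] = 87.87 / 17.65 = 4.978 mg/L.

S ≈ 4.98 mg/L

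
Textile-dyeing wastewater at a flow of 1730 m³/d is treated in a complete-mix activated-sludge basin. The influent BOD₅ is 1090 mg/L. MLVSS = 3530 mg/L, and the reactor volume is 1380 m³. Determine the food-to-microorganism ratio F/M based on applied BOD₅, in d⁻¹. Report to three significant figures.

F/M = applied load / biomass = Q·S₀/(V·X) = 1730 × 1090 / (1380 × 3530) = 0.3871 d⁻¹.

F/M ≈ 0.387 d⁻¹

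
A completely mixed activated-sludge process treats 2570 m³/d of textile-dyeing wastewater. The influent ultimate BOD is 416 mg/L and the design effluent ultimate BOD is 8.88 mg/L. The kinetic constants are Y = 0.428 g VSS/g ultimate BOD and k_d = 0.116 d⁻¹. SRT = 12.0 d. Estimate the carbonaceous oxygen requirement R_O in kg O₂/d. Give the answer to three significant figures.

R_O ≈ 780 kg O₂/d

Correct the yield for decay: Y_obs = Y/(1 + k_d θ_c) = 0.428 / (1 + 0.116 × 12.0) = 0.428 / 2.392 = 0.1789.
Mass of ultimate BOD removed per day: Q(S₀ − S) = 2570 × 407.1 g/m³ = 1046 kg/d.
Net sludge production P_X = 0.1789 × 1046 = 187.2 kg VSS/d.
R_O = Q·ΔS − 1.42 P_X = 1046 − 265.8 = 780.5 kg O₂/d.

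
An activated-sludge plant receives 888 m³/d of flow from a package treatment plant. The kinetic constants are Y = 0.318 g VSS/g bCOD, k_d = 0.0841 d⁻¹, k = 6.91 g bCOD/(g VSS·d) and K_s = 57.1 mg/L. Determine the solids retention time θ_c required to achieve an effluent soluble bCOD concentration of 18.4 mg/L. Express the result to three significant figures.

θ_c ≈ 2.22 d

At the target effluent, Y k S/(K_s+S) = 0.318×6.91×18.4/75.50 = 0.5355 d⁻¹.
Then 1/θ_c = μ − k_d = 0.5355 − 0.0841 = 0.4514 d⁻¹, giving θ_c = 2.215 d.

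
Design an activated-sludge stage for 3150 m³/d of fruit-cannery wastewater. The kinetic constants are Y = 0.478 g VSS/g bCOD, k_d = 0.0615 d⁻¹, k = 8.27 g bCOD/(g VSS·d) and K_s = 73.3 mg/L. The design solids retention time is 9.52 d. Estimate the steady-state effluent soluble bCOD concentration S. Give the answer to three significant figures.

For a completely mixed reactor with recycle the Lawrence–McCarty relation gives S = K_s·(1 + k_d·θ_c) / [θ_c·(Y·k − k_d) − 1] = 73.3 × (1 + 0.0615 × 9.52) / [9.52 × (0.478 × 8.27 − 0.0615) − 1] = 116.2 / 36.05 = 3.224 mg/L.

S ≈ 3.22 mg/L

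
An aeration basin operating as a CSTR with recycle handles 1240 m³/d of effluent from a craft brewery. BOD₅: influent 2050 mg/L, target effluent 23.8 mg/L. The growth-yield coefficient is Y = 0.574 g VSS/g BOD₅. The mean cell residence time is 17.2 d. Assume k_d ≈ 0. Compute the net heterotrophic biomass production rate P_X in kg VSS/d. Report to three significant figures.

P_X ≈ 1440 kg VSS/d

No decay correction is needed, so Y_obs = Y = 0.574.
Q·(S₀ − S) = 1240 × (2050 − 23.8) × 10⁻³ = 2512 kg/d removed.
So the net sludge growth is P_X = 0.5740 × 2512 = 1442 kg VSS/d.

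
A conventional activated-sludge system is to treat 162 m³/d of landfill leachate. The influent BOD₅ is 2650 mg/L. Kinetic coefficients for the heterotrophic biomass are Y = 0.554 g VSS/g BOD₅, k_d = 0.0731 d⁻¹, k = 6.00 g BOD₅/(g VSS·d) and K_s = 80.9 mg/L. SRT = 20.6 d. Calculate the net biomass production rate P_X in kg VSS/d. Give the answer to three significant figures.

From the Monod/SRT balance for a CMAS, S = K_s·(1+k_d θ_c)/[θ_c·(Y k − k_d) − 1] = 80.9 × (1 + 0.0731 × 20.6) / [20.6 × (0.554 × 6.00 − 0.0731) − 1] = 202.7 / 65.97 = 3.073 mg/L.
Observed yield with endogenous decay: Y_obs = Y / (1 + k_d·θ_c) = 0.554 / (1 + 0.0731 × 20.6) = 0.554 / 2.506 = 0.2211 g VSS/g BOD₅.
ΔS = 2650 − 3.07 = 2647 mg/L, so the substrate removal rate is 162 × 2647/1000 = 428.8 kg BOD₅/d.
So the net sludge growth is P_X = 0.2211 × 428.8 = 94.80 kg VSS/d.

P_X ≈ 94.8 kg VSS/d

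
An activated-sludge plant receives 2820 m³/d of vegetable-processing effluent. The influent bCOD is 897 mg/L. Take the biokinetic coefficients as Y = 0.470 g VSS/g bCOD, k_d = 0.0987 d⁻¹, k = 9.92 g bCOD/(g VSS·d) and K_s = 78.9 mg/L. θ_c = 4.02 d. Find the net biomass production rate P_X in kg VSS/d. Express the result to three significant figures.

From the Monod/SRT balance for a CMAS, S = K_s·(1+k_d θ_c)/[θ_c·(Y k − k_d) − 1] = 78.9 × (1 + 0.0987 × 4.02) / [4.02 × (0.470 × 9.92 − 0.0987) − 1] = 110.2 / 17.35 = 6.353 mg/L.
Correct the yield for decay: Y_obs = Y/(1 + k_d θ_c) = 0.470 / (1 + 0.0987 × 4.02) = 0.470 / 1.397 = 0.3365.
Substrate removed = Q·(S₀ − S) = 2820 m³/d × (897 − 6.35) g/m³ = 2.51×10^6 g/d = 2512 kg/d.
So the net sludge growth is P_X = 0.3365 × 2512 = 845.1 kg VSS/d.

P_X ≈ 845 kg VSS/d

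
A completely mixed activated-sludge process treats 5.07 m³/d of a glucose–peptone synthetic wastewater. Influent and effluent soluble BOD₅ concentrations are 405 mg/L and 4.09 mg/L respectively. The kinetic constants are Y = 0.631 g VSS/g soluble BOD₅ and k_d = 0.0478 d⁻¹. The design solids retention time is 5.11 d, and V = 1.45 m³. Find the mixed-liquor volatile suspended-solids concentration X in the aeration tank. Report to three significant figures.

From V·X·(1 + k_d·θ_c) = Y·Q·(S₀ − S)·θ_c: X = 0.631 × 5.07 × (405 − 4.09) × 5.11 / [1.45 × (1 + 0.0478 × 5.11)] = 3633 mg/L.

X ≈ 3630 mg/L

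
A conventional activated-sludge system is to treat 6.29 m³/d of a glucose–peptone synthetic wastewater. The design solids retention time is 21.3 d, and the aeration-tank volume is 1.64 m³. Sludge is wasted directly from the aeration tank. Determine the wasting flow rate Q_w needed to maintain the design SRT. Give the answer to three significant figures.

Q_w ≈ 0.0770 m³/d

With mixed-liquor wasting, θ_c = V/Q_w, so Q_w = V/θ_c = 1.640/21.3 = 0.07700 m³/d.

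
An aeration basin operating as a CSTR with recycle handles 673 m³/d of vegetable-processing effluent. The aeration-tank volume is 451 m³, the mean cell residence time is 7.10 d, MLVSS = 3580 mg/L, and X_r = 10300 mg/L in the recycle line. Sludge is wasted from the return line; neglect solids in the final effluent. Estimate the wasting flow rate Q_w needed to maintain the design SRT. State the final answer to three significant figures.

θ_c = V·X/(Q_w·X_r) when wasting from the recycle, so Q_w = V·X/(θ_c·X_r) = 451.0 × 3580 / (7.10 × 10300) = 22.08 m³/d.

Q_w ≈ 22.1 m³/d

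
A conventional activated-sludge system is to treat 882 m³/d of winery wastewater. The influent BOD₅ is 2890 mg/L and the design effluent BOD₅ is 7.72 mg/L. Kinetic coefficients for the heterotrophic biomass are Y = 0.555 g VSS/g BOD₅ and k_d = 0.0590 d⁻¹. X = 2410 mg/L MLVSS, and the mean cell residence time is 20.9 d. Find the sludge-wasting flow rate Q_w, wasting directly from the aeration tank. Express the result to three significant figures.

Q_w ≈ 262 m³/d

From the SRT design equation V = Y Q (S₀−S) θ_c / [X (1 + k_d θ_c)] = 0.555 × 882 × (2890 − 7.72) × 20.9 / [2410 × (1 + 0.0590 × 20.9)] = 2.95×10^7 / 5382 = 5479 m³.
With mixed-liquor wasting, θ_c = V/Q_w, so Q_w = V/θ_c = 5479/20.9 = 262.2 m³/d.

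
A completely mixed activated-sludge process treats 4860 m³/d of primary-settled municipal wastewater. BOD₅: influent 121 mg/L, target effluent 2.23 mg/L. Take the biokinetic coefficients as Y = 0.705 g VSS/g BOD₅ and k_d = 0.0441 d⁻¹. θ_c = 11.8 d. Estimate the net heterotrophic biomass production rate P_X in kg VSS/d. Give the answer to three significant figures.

Correct the yield for decay: Y_obs = Y/(1 + k_d θ_c) = 0.705 / (1 + 0.0441 × 11.8) = 0.705 / 1.520 = 0.4637.
Substrate removed = Q·(S₀ − S) = 4860 m³/d × (121 − 2.23) g/m³ = 5.77×10^5 g/d = 577.2 kg/d.
P_X = Y_obs · Q(S₀ − S) = 0.4637 × 577.2 = 267.7 kg VSS/d.

P_X ≈ 268 kg VSS/d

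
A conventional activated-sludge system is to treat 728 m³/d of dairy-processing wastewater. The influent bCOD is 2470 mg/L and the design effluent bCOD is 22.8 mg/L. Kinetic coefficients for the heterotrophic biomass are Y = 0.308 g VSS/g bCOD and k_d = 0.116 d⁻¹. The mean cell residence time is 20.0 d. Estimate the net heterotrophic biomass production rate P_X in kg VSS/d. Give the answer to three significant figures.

P_X ≈ 165 kg VSS/d

Correct the yield for decay: Y_obs = Y/(1 + k_d θ_c) = 0.308 / (1 + 0.116 × 20.0) = 0.308 / 3.320 = 0.09277.
Q·(S₀ − S) = 728 × (2470 − 22.8) × 10⁻³ = 1782 kg/d removed.
Net biomass production P_X = Y_obs × Q·(S₀ − S) = 0.09277 × 1782 = 165.3 kg VSS/d.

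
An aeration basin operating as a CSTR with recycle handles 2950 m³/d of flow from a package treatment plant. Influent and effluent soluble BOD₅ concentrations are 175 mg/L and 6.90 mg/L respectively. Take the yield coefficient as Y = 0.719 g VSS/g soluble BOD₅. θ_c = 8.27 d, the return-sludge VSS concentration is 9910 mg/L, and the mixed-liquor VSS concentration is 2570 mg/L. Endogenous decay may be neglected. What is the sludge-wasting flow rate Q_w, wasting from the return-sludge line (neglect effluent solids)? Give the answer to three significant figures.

With k_d = 0 the design equation reduces to V = Y Q (S₀−S) θ_c / X = 0.719 × 2950 × (175 − 6.90) × 8.27 / 2570 = 1147 m³.
θ_c = V·X/(Q_w·X_r) when wasting from the recycle, so Q_w = V·X/(θ_c·X_r) = 1147 × 2570 / (8.27 × 9910) = 35.98 m³/d.

Q_w ≈ 36.0 m³/d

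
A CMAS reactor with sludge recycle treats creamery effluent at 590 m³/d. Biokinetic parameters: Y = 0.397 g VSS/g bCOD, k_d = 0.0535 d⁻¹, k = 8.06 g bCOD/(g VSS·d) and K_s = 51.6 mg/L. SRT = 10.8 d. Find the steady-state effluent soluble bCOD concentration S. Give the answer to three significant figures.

S ≈ 2.47 mg/L

From the Monod/SRT balance for a CMAS, S = K_s·(1+k_d θ_c)/[θ_c·(Y k − k_d) − 1] = 51.6 × (1 + 0.0535 × 10.8) / [10.8 × (0.397 × 8.06 − 0.0535) − 1] = 81.41 / 32.98 = 2.469 mg/L.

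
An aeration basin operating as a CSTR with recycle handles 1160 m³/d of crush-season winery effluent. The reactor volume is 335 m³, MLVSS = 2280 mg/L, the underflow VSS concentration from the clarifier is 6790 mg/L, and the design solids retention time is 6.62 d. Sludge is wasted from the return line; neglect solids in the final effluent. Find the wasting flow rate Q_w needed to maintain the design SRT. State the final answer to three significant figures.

Q_w = (V·X)/(θ_c X_r) = 335.0 × 2280 / (6.62 × 6790) = 16.99 m³/d.

Q_w ≈ 17.0 m³/d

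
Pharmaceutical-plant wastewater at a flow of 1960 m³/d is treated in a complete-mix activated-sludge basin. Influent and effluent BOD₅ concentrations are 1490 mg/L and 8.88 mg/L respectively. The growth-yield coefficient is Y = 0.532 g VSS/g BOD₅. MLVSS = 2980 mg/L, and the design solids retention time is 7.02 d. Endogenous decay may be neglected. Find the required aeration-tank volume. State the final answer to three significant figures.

V ≈ 3640 m³

Biomass mass balance (decay neglected): V·X = Y·Q·(S₀ − S)·θ_c, so V = 0.532 × 1960 × (1490 − 8.88) × 7.02 / 2980 = 3638 m³.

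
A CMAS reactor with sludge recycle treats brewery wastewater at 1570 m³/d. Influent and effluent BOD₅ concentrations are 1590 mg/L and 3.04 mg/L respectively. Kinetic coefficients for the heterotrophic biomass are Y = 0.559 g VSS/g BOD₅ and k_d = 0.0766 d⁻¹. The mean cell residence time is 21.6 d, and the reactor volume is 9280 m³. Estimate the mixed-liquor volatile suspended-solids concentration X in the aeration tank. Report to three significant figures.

X ≈ 1220 mg/L

From V·X·(1 + k_d·θ_c) = Y·Q·(S₀ − S)·θ_c: X = 0.559 × 1570 × (1590 − 3.04) × 21.6 / [9280 × (1 + 0.0766 × 21.6)] = 1221 mg/L.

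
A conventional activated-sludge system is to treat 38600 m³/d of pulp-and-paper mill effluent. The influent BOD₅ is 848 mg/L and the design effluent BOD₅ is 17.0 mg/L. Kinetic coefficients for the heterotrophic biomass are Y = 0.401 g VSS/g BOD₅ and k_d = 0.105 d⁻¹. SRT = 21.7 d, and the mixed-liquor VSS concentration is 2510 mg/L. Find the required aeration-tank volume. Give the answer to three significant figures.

From the SRT design equation V = Y Q (S₀−S) θ_c / [X (1 + k_d θ_c)] = 0.401 × 38600 × (848 − 17.0) × 21.7 / [2510 × (1 + 0.105 × 21.7)] = 2.79×10^8 / 8229 = 33919 m³.

V ≈ 33900 m³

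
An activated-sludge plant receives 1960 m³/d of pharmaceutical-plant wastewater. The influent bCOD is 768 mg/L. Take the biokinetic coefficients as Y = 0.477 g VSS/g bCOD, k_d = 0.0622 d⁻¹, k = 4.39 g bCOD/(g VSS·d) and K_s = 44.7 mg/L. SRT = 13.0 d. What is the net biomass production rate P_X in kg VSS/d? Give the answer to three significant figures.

P_X ≈ 395 kg VSS/d

Effluent substrate depends only on kinetics and SRT: S = K_s(1 + k_d θ_c) / [θ_c(Yk − k_d) − 1] = 44.7 × (1 + 0.0622 × 13.0) / [13.0 × (0.477 × 4.39 − 0.0622) − 1] = 80.84 / 25.41 = 3.181 mg/L.
The observed yield is Y_obs = Y/(1 + k_d·θ_c) = 0.477 / (1 + 0.0622 × 13.0) = 0.477 / 1.809 = 0.2637 g VSS per g bCOD removed.
Mass of bCOD removed per day: Q(S₀ − S) = 1960 × 764.8 g/m³ = 1499 kg/d.
Net biomass production P_X = Y_obs × Q·(S₀ − S) = 0.2637 × 1499 = 395.4 kg VSS/d.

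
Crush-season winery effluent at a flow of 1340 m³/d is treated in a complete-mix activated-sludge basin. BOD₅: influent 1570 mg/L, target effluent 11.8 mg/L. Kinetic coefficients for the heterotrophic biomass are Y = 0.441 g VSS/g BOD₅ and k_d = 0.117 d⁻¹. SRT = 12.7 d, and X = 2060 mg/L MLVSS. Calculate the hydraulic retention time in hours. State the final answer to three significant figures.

τ ≈ 40.9 h

Rearranging the biomass balance for a CMAS with decay, V = Y·Q·ΔS·θ_c / [X·(1+k_d θ_c)] = 0.441 × 1340 × (1570 − 11.8) × 12.7 / [2060 × (1 + 0.117 × 12.7)] = 1.17×10^7 / 5121 = 2284 m³.
τ = V/Q = 2284/1340 = 1.704 d, or 40.90 h.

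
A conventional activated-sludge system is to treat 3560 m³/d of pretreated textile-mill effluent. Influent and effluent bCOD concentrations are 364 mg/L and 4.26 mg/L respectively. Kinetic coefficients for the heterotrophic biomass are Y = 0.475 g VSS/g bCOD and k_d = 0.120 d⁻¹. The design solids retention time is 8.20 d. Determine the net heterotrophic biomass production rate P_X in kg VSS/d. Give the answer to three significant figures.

P_X ≈ 307 kg VSS/d

Correct the yield for decay: Y_obs = Y/(1 + k_d θ_c) = 0.475 / (1 + 0.120 × 8.20) = 0.475 / 1.984 = 0.2394.
Q·(S₀ − S) = 3560 × (364 − 4.26) × 10⁻³ = 1281 kg/d removed.
Biomass produced: P_X = Y_obs·Q·ΔS = 0.2394 × 1281 ≈ 306.6 kg VSS/d.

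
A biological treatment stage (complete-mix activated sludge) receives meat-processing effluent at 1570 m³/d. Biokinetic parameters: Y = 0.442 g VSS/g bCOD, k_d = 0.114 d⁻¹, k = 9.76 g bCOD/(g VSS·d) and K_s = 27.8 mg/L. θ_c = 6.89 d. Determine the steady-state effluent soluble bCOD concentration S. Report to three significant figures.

From the Monod/SRT balance for a CMAS, S = K_s·(1+k_d θ_c)/[θ_c·(Y k − k_d) − 1] = 27.8 × (1 + 0.114 × 6.89) / [6.89 × (0.442 × 9.76 − 0.114) − 1] = 49.64 / 27.94 = 1.777 mg/L.

S ≈ 1.78 mg/L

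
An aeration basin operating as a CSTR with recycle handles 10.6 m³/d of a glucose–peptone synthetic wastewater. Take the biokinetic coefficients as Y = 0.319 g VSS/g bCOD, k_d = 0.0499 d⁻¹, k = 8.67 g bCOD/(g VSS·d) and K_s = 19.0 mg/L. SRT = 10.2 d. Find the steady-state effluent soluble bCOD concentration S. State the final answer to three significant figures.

S ≈ 1.07 mg/L

For a completely mixed reactor with recycle the Lawrence–McCarty relation gives S = K_s·(1 + k_d·θ_c) / [θ_c·(Y·k − k_d) − 1] = 19.0 × (1 + 0.0499 × 10.2) / [10.2 × (0.319 × 8.67 − 0.0499) − 1] = 28.67 / 26.70 = 1.074 mg/L.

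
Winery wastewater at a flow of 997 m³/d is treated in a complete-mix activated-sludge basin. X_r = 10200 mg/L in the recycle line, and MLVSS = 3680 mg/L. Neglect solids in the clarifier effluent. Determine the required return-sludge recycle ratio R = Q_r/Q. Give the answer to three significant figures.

R ≈ 0.564

Mass balance around the secondary clarifier (neglecting effluent solids): R = X / (X_r − X) = 3680 / (10200 − 3680) = 0.5644.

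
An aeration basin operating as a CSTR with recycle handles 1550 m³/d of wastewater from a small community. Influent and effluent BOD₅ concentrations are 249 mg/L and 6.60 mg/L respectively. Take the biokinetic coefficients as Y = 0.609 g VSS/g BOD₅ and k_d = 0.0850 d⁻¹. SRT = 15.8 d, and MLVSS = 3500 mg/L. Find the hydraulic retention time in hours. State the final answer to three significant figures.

τ ≈ 6.83 h

From the SRT design equation V = Y Q (S₀−S) θ_c / [X (1 + k_d θ_c)] = 0.609 × 1550 × (249 − 6.60) × 15.8 / [3500 × (1 + 0.0850 × 15.8)] = 3.62×10^6 / 8200 = 440.9 m³.
HRT = V/Q = 440.9 m³ / 1550 m³·d⁻¹ = 0.2844 d × 24 = 6.826 h.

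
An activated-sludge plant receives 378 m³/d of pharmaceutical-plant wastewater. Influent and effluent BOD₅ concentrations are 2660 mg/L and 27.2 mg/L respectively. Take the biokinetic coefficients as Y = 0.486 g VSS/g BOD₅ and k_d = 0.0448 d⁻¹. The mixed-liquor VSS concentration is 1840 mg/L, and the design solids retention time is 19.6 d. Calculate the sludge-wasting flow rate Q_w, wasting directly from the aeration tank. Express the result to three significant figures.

From the SRT design equation V = Y Q (S₀−S) θ_c / [X (1 + k_d θ_c)] = 0.486 × 378 × (2660 − 27.2) × 19.6 / [1840 × (1 + 0.0448 × 19.6)] = 9.48×10^6 / 3456 = 2743 m³.
For wasting at MLVSS concentration, Q_w = V/θ_c = 2743/19.6 = 140.0 m³/d.

Q_w ≈ 140 m³/d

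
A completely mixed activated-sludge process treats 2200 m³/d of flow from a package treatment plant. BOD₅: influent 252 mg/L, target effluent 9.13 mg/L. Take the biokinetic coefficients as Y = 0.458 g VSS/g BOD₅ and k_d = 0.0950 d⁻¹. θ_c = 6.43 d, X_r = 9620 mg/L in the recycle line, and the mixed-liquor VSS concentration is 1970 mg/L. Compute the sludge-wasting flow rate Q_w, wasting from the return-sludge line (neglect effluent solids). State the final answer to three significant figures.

Steady-state biomass mass balance: V·X·(1 + k_d·θ_c) = Y·Q·(S₀ − S)·θ_c, so V = 0.458 × 2200 × (252 − 9.13) × 6.43 / [1970 × (1 + 0.0950 × 6.43)] = 1.57×10^6 / 3173 = 495.9 m³.
Wasting from the return line (neglecting effluent solids): Q_w = V·X / (θ_c·X_r) = 495.9 × 1970 / (6.43 × 9620) = 15.79 m³/d.

Q_w ≈ 15.8 m³/d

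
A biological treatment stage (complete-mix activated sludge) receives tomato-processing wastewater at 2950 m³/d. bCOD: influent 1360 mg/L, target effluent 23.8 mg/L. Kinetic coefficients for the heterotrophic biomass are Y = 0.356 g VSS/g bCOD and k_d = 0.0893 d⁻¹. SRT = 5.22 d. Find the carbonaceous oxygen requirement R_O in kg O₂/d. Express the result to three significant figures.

R_O ≈ 2580 kg O₂/d

Observed yield with endogenous decay: Y_obs = Y / (1 + k_d·θ_c) = 0.356 / (1 + 0.0893 × 5.22) = 0.356 / 1.466 = 0.2428 g VSS/g bCOD.
Mass of bCOD removed per day: Q(S₀ − S) = 2950 × 1336 g/m³ = 3942 kg/d.
Biomass synthesised: P_X = Y_obs × 3942 = 957.1 kg VSS/d.
R_O = Q·(S₀ − S) − 1.42·P_X = 3942 − 1.42 × 957.1 = 2583 kg O₂/d.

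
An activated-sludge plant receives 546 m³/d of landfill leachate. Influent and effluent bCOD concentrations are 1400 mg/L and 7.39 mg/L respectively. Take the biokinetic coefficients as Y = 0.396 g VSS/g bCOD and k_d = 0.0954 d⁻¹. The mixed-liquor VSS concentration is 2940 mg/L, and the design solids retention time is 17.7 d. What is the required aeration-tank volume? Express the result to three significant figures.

V ≈ 674 m³

From the SRT design equation V = Y Q (S₀−S) θ_c / [X (1 + k_d θ_c)] = 0.396 × 546 × (1400 − 7.39) × 17.7 / [2940 × (1 + 0.0954 × 17.7)] = 5.33×10^6 / 7904 = 674.2 m³.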